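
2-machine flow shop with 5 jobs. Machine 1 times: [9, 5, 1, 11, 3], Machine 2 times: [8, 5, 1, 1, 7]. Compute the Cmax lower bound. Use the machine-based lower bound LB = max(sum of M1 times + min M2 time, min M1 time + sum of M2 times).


LB1 = sum(M1 times) + min(M2 times) = 29 + 1 = 30
LB2 = min(M1 times) + sum(M2 times) = 1 + 22 = 23
Lower bound = max(LB1, LB2) = max(30, 23) = 30

30


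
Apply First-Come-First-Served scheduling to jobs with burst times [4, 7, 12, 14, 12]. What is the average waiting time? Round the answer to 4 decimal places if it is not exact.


FCFS order (as given): [4, 7, 12, 14, 12]
Waiting times:
  Job 1: wait = 0
  Job 2: wait = 4
  Job 3: wait = 11
  Job 4: wait = 23
  Job 5: wait = 37
Sum of waiting times = 75
Average waiting time = 75/5 = 15.0

15.0


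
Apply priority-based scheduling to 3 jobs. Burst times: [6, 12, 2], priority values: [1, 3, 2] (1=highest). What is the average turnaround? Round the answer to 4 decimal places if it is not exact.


Sort by priority (ascending = highest first):
Order: [(1, 6), (2, 2), (3, 12)]
Completion times:
  Priority 1, burst=6, C=6
  Priority 2, burst=2, C=8
  Priority 3, burst=12, C=20
Average turnaround = 34/3 = 11.3333

11.3333


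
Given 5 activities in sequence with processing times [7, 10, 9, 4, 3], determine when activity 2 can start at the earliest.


Activity 2 starts after activities 1 through 1 complete.
Predecessor durations: [7]
ES = 7 = 7

7


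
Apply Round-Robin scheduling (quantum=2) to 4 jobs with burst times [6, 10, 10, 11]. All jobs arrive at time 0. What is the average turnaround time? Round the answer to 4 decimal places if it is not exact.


Time quantum = 2
Execution trace:
  J1 runs 2 units, time = 2
  J2 runs 2 units, time = 4
  J3 runs 2 units, time = 6
  J4 runs 2 units, time = 8
  J1 runs 2 units, time = 10
  J2 runs 2 units, time = 12
  J3 runs 2 units, time = 14
  J4 runs 2 units, time = 16
  J1 runs 2 units, time = 18
  J2 runs 2 units, time = 20
  J3 runs 2 units, time = 22
  J4 runs 2 units, time = 24
  J2 runs 2 units, time = 26
  J3 runs 2 units, time = 28
  J4 runs 2 units, time = 30
  J2 runs 2 units, time = 32
  J3 runs 2 units, time = 34
  J4 runs 2 units, time = 36
  J4 runs 1 units, time = 37
Finish times: [18, 32, 34, 37]
Average turnaround = 121/4 = 30.25

30.25


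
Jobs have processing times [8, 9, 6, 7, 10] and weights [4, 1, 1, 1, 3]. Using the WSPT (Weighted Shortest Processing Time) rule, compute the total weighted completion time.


Compute p/w ratios and sort ascending (WSPT): [(8, 4), (10, 3), (6, 1), (7, 1), (9, 1)]
Compute weighted completion times:
  Job (p=8,w=4): C=8, w*C=4*8=32
  Job (p=10,w=3): C=18, w*C=3*18=54
  Job (p=6,w=1): C=24, w*C=1*24=24
  Job (p=7,w=1): C=31, w*C=1*31=31
  Job (p=9,w=1): C=40, w*C=1*40=40
Total weighted completion time = 181

181


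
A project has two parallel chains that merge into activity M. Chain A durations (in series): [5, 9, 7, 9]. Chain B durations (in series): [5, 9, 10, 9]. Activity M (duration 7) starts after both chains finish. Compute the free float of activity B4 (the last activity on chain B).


ES(B4) = sum of predecessors on chain B = 24
EF(B4) = ES + duration = 24 + 9 = 33
Successor of B4 is M. ES(M) = max(sum(A), sum(B)) = max(30, 33) = 33
Free float = ES(successor) - EF(current) = 33 - 33 = 0

0


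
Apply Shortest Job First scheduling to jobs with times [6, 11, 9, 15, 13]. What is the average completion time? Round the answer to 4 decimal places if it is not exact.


SJF order (ascending): [6, 9, 11, 13, 15]
Completion times:
  Job 1: burst=6, C=6
  Job 2: burst=9, C=15
  Job 3: burst=11, C=26
  Job 4: burst=13, C=39
  Job 5: burst=15, C=54
Average completion = 140/5 = 28.0

28.0


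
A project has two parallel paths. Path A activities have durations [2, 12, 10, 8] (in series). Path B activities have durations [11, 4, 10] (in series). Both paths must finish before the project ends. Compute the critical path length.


Path A total = 2 + 12 + 10 + 8 = 32
Path B total = 11 + 4 + 10 = 25
Critical path = longest path = max(32, 25) = 32

32


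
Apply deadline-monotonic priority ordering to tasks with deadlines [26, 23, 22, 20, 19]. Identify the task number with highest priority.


Sort tasks by relative deadline (ascending):
  Task 5: deadline = 19
  Task 4: deadline = 20
  Task 3: deadline = 22
  Task 2: deadline = 23
  Task 1: deadline = 26
Priority order (highest first): [5, 4, 3, 2, 1]
Highest priority task = 5

5


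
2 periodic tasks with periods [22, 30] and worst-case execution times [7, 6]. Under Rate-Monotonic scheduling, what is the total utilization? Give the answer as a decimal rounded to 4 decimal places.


Compute individual utilizations (exact fractions):
  Task 1: C/T = 7/22 (approx. 0.3182)
  Task 2: C/T = 6/30 = 1/5 (approx. 0.2)
Total utilization U = 7/22 + 1/5 = 57/110
Rounded to 4 decimal places: U = 0.5182
RM (Liu & Layland) bound for 2 tasks = 0.828427; compare with U = 57/110 (approx. 0.518182)
U <= bound, so schedulable by RM sufficient condition.

0.5182


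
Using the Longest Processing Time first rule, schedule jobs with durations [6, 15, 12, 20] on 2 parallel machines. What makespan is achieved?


Sort jobs in decreasing order (LPT): [20, 15, 12, 6]
Assign each job to the least loaded machine:
  Machine 1: jobs [20, 6], load = 26
  Machine 2: jobs [15, 12], load = 27
Makespan = max load = 27

27


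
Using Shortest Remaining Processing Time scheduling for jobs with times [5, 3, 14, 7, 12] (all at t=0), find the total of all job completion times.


Since all jobs arrive at t=0, SRPT equals SPT ordering.
SPT order: [3, 5, 7, 12, 14]
Completion times:
  Job 1: p=3, C=3
  Job 2: p=5, C=8
  Job 3: p=7, C=15
  Job 4: p=12, C=27
  Job 5: p=14, C=41
Total completion time = 3 + 8 + 15 + 27 + 41 = 94

94


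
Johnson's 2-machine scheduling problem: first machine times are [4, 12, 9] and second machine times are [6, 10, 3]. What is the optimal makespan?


Apply Johnson's rule:
  Group 1 (a <= b): [(1, 4, 6)]
  Group 2 (a > b): [(2, 12, 10), (3, 9, 3)]
Optimal job order: [1, 2, 3]
Schedule:
  Job 1: M1 done at 4, M2 done at 10
  Job 2: M1 done at 16, M2 done at 26
  Job 3: M1 done at 25, M2 done at 29
Makespan = 29

29


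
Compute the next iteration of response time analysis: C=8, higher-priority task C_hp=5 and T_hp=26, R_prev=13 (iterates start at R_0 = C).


R_next = C + ceil(R_prev / T_hp) * C_hp
ceil(13 / 26) = ceil(0.5) = 1
Interference = 1 * 5 = 5
R_next = 8 + 5 = 13
R_next = R_prev, so the iteration has converged (response time = 13).

13


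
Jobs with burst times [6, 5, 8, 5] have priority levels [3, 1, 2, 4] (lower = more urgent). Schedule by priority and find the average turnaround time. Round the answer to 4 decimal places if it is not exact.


Sort by priority (ascending = highest first):
Order: [(1, 5), (2, 8), (3, 6), (4, 5)]
Completion times:
  Priority 1, burst=5, C=5
  Priority 2, burst=8, C=13
  Priority 3, burst=6, C=19
  Priority 4, burst=5, C=24
Average turnaround = 61/4 = 15.25

15.25


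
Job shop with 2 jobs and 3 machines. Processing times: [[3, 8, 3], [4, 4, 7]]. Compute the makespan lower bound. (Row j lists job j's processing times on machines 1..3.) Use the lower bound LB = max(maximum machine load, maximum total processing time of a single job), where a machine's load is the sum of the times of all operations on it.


Machine loads:
  Machine 1: 3 + 4 = 7
  Machine 2: 8 + 4 = 12
  Machine 3: 3 + 7 = 10
Max machine load = 12
Job totals:
  Job 1: 14
  Job 2: 15
Max job total = 15
Lower bound = max(12, 15) = 15

15


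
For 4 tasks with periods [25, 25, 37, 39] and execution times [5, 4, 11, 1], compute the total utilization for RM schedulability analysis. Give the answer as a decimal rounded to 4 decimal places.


Compute individual utilizations (exact fractions):
  Task 1: C/T = 5/25 = 1/5 (approx. 0.2)
  Task 2: C/T = 4/25 (approx. 0.16)
  Task 3: C/T = 11/37 (approx. 0.2973)
  Task 4: C/T = 1/39 (approx. 0.0256)
Total utilization U = 1/5 + 4/25 + 11/37 + 1/39 = 24637/36075
Rounded to 4 decimal places: U = 0.6829
RM (Liu & Layland) bound for 4 tasks = 0.756828; compare with U = 24637/36075 (approx. 0.682938)
U <= bound, so schedulable by RM sufficient condition.

0.6829


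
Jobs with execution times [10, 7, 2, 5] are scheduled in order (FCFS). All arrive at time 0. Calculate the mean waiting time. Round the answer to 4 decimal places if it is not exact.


FCFS order (as given): [10, 7, 2, 5]
Waiting times:
  Job 1: wait = 0
  Job 2: wait = 10
  Job 3: wait = 17
  Job 4: wait = 19
Sum of waiting times = 46
Average waiting time = 46/4 = 11.5

11.5


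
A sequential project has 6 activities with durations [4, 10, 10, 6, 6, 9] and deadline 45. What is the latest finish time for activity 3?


LF(activity 3) = deadline - sum of successor durations
Successors: activities 4 through 6 with durations [6, 6, 9]
Sum of successor durations = 21
LF = 45 - 21 = 24

24


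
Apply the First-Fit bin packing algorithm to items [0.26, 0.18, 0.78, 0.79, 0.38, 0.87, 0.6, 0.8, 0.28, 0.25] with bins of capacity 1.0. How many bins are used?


Place items sequentially using First-Fit:
  Item 0.26 -> new Bin 1
  Item 0.18 -> Bin 1 (now 0.44)
  Item 0.78 -> new Bin 2
  Item 0.79 -> new Bin 3
  Item 0.38 -> Bin 1 (now 0.82)
  Item 0.87 -> new Bin 4
  Item 0.6 -> new Bin 5
  Item 0.8 -> new Bin 6
  Item 0.28 -> Bin 5 (now 0.88)
  Item 0.25 -> new Bin 7
Total bins used = 7

7


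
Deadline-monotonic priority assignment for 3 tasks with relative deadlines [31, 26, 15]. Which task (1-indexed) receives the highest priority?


Sort tasks by relative deadline (ascending):
  Task 3: deadline = 15
  Task 2: deadline = 26
  Task 1: deadline = 31
Priority order (highest first): [3, 2, 1]
Highest priority task = 3

3


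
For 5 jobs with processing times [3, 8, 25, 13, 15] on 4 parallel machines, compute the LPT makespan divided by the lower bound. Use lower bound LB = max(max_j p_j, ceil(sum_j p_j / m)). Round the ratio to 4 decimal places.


LPT order: [25, 15, 13, 8, 3]
Machine loads after assignment: [25, 15, 13, 11]
LPT makespan = 25
Lower bound = max(max_job, ceil(total/4)) = max(25, 16) = 25
Ratio = 25 / 25 = 1.0

1.0


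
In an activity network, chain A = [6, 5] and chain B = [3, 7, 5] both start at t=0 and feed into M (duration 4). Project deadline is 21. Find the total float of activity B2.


Forward pass: ES(B2) = sum of predecessors on chain B = 3
EF = ES + duration = 3 + 7 = 10
Backward pass: LF(M) = deadline = 21; LS(M) = 21 - 4 = 17
LF(B2) = LS(M) - sum(successors on chain B) = 17 - 5 = 12
LS = LF - duration = 12 - 7 = 5
Total float = LS - ES = 5 - 3 = 2

2


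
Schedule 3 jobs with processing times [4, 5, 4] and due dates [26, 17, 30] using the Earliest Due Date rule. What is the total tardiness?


Sort by due date (EDD order): [(5, 17), (4, 26), (4, 30)]
Compute completion times and tardiness:
  Job 1: p=5, d=17, C=5, tardiness=max(0,5-17)=0
  Job 2: p=4, d=26, C=9, tardiness=max(0,9-26)=0
  Job 3: p=4, d=30, C=13, tardiness=max(0,13-30)=0
Total tardiness = 0

0


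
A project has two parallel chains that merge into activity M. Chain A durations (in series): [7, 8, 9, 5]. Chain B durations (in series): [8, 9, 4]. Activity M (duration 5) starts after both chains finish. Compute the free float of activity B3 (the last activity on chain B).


ES(B3) = sum of predecessors on chain B = 17
EF(B3) = ES + duration = 17 + 4 = 21
Successor of B3 is M. ES(M) = max(sum(A), sum(B)) = max(29, 21) = 29
Free float = ES(successor) - EF(current) = 29 - 21 = 8

8


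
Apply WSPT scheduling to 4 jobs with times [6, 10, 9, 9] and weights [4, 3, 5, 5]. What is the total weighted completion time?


Compute p/w ratios and sort ascending (WSPT): [(6, 4), (9, 5), (9, 5), (10, 3)]
Compute weighted completion times:
  Job (p=6,w=4): C=6, w*C=4*6=24
  Job (p=9,w=5): C=15, w*C=5*15=75
  Job (p=9,w=5): C=24, w*C=5*24=120
  Job (p=10,w=3): C=34, w*C=3*34=102
Total weighted completion time = 321

321


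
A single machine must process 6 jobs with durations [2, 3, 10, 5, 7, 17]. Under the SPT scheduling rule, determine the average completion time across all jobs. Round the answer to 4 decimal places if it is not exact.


Sort jobs by processing time (SPT order): [2, 3, 5, 7, 10, 17]
Compute completion times sequentially:
  Job 1: processing = 2, completes at 2
  Job 2: processing = 3, completes at 5
  Job 3: processing = 5, completes at 10
  Job 4: processing = 7, completes at 17
  Job 5: processing = 10, completes at 27
  Job 6: processing = 17, completes at 44
Sum of completion times = 105
Average completion time = 105/6 = 17.5

17.5


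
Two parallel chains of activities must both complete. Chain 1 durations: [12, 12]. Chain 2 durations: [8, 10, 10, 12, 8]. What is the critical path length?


Path A total = 12 + 12 = 24
Path B total = 8 + 10 + 10 + 12 + 8 = 48
Critical path = longest path = max(24, 48) = 48

48


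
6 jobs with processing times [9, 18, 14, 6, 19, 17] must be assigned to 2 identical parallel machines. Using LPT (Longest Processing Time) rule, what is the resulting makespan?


Sort jobs in decreasing order (LPT): [19, 18, 17, 14, 9, 6]
Assign each job to the least loaded machine:
  Machine 1: jobs [19, 14, 9], load = 42
  Machine 2: jobs [18, 17, 6], load = 41
Makespan = max load = 42

42


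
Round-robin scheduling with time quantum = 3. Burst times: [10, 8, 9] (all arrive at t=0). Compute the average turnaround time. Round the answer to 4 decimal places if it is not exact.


Time quantum = 3
Execution trace:
  J1 runs 3 units, time = 3
  J2 runs 3 units, time = 6
  J3 runs 3 units, time = 9
  J1 runs 3 units, time = 12
  J2 runs 3 units, time = 15
  J3 runs 3 units, time = 18
  J1 runs 3 units, time = 21
  J2 runs 2 units, time = 23
  J3 runs 3 units, time = 26
  J1 runs 1 units, time = 27
Finish times: [27, 23, 26]
Average turnaround = 76/3 = 25.3333

25.3333


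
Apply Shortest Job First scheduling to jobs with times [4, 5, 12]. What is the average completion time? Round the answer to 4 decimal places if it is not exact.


SJF order (ascending): [4, 5, 12]
Completion times:
  Job 1: burst=4, C=4
  Job 2: burst=5, C=9
  Job 3: burst=12, C=21
Average completion = 34/3 = 11.3333

11.3333


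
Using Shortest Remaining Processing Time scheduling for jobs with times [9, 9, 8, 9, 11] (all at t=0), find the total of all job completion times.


Since all jobs arrive at t=0, SRPT equals SPT ordering.
SPT order: [8, 9, 9, 9, 11]
Completion times:
  Job 1: p=8, C=8
  Job 2: p=9, C=17
  Job 3: p=9, C=26
  Job 4: p=9, C=35
  Job 5: p=11, C=46
Total completion time = 8 + 17 + 26 + 35 + 46 = 132

132


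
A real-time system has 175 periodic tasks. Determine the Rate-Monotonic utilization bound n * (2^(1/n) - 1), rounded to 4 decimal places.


Compute 2^(1/175) = 1.0039686955
Subtract 1: 1.0039686955 - 1 = 0.0039686955
Multiply by n: 175 * 0.0039686955 = 0.6945217125
Round to 4 dp: 0.6945

0.6945


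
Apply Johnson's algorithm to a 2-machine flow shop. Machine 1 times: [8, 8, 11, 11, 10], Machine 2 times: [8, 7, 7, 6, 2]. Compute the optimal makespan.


Apply Johnson's rule:
  Group 1 (a <= b): [(1, 8, 8)]
  Group 2 (a > b): [(2, 8, 7), (3, 11, 7), (4, 11, 6), (5, 10, 2)]
Optimal job order: [1, 2, 3, 4, 5]
Schedule:
  Job 1: M1 done at 8, M2 done at 16
  Job 2: M1 done at 16, M2 done at 23
  Job 3: M1 done at 27, M2 done at 34
  Job 4: M1 done at 38, M2 done at 44
  Job 5: M1 done at 48, M2 done at 50
Makespan = 50

50


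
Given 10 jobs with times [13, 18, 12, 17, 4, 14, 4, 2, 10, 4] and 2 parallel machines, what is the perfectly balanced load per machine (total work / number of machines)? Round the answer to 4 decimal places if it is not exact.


Total processing time = 13 + 18 + 12 + 17 + 4 + 14 + 4 + 2 + 10 + 4 = 98
Number of machines = 2
Ideal balanced load = 98 / 2 = 49.0

49.0


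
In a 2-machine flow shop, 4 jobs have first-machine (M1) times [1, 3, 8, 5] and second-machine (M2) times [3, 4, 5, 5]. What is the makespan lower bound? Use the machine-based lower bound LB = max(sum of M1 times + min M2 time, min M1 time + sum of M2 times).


LB1 = sum(M1 times) + min(M2 times) = 17 + 3 = 20
LB2 = min(M1 times) + sum(M2 times) = 1 + 17 = 18
Lower bound = max(LB1, LB2) = max(20, 18) = 20

20


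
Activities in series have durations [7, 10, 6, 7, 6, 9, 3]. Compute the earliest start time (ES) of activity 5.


Activity 5 starts after activities 1 through 4 complete.
Predecessor durations: [7, 10, 6, 7]
ES = 7 + 10 + 6 + 7 = 30

30


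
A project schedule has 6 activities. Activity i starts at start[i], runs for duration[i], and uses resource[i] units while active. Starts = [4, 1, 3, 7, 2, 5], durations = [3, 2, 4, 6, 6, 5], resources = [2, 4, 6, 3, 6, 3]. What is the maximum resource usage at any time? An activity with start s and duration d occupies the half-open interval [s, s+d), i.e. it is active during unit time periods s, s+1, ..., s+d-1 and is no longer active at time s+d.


Each activity i is active on [start_i, start_i + duration_i).
Compute total resource usage per time slot:
  t=0: active resources = [], total = 0
  t=1: active resources = [4], total = 4
  t=2: active resources = [4, 6], total = 10
  t=3: active resources = [6, 6], total = 12
  t=4: active resources = [2, 6, 6], total = 14
  t=5: active resources = [2, 6, 6, 3], total = 17
  t=6: active resources = [2, 6, 6, 3], total = 17
  t=7: active resources = [3, 6, 3], total = 12
  t=8: active resources = [3, 3], total = 6
  t=9: active resources = [3, 3], total = 6
  t=10: active resources = [3], total = 3
  t=11: active resources = [3], total = 3
  t=12: active resources = [3], total = 3
Peak resource demand = 17

17


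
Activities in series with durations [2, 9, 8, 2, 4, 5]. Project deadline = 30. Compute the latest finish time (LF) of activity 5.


LF(activity 5) = deadline - sum of successor durations
Successors: activities 6 through 6 with durations [5]
Sum of successor durations = 5
LF = 30 - 5 = 25

25


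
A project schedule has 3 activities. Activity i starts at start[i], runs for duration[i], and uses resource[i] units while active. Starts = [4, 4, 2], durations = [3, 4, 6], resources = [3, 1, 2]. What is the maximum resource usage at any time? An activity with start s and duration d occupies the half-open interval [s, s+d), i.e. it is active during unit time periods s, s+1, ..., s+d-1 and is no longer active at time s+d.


Each activity i is active on [start_i, start_i + duration_i).
Compute total resource usage per time slot:
  t=0: active resources = [], total = 0
  t=1: active resources = [], total = 0
  t=2: active resources = [2], total = 2
  t=3: active resources = [2], total = 2
  t=4: active resources = [3, 1, 2], total = 6
  t=5: active resources = [3, 1, 2], total = 6
  t=6: active resources = [3, 1, 2], total = 6
  t=7: active resources = [1, 2], total = 3
Peak resource demand = 6

6


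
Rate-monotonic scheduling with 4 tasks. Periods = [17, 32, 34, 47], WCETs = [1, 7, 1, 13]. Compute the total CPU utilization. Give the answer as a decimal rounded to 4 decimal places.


Compute individual utilizations (exact fractions):
  Task 1: C/T = 1/17 (approx. 0.0588)
  Task 2: C/T = 7/32 (approx. 0.2188)
  Task 3: C/T = 1/34 (approx. 0.0294)
  Task 4: C/T = 13/47 (approx. 0.2766)
Total utilization U = 1/17 + 7/32 + 1/34 + 13/47 = 14921/25568
Rounded to 4 decimal places: U = 0.5836
RM (Liu & Layland) bound for 4 tasks = 0.756828; compare with U = 14921/25568 (approx. 0.583581)
U <= bound, so schedulable by RM sufficient condition.

0.5836


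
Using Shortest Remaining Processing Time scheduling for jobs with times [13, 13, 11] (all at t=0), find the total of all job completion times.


Since all jobs arrive at t=0, SRPT equals SPT ordering.
SPT order: [11, 13, 13]
Completion times:
  Job 1: p=11, C=11
  Job 2: p=13, C=24
  Job 3: p=13, C=37
Total completion time = 11 + 24 + 37 = 72

72


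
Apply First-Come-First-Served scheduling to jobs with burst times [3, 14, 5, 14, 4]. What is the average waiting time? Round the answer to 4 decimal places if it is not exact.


FCFS order (as given): [3, 14, 5, 14, 4]
Waiting times:
  Job 1: wait = 0
  Job 2: wait = 3
  Job 3: wait = 17
  Job 4: wait = 22
  Job 5: wait = 36
Sum of waiting times = 78
Average waiting time = 78/5 = 15.6

15.6


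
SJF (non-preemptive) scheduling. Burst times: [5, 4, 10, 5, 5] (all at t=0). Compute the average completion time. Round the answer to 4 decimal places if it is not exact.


SJF order (ascending): [4, 5, 5, 5, 10]
Completion times:
  Job 1: burst=4, C=4
  Job 2: burst=5, C=9
  Job 3: burst=5, C=14
  Job 4: burst=5, C=19
  Job 5: burst=10, C=29
Average completion = 75/5 = 15.0

15.0


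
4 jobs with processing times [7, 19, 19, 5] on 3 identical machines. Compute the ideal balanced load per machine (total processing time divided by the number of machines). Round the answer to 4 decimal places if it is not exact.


Total processing time = 7 + 19 + 19 + 5 = 50
Number of machines = 3
Ideal balanced load = 50 / 3 = 16.6667

16.6667


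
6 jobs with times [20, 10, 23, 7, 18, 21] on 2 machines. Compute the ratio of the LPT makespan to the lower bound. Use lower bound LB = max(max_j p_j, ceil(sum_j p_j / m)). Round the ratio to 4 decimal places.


LPT order: [23, 21, 20, 18, 10, 7]
Machine loads after assignment: [51, 48]
LPT makespan = 51
Lower bound = max(max_job, ceil(total/2)) = max(23, 50) = 50
Ratio = 51 / 50 = 1.02

1.02


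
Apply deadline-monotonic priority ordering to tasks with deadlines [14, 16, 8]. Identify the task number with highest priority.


Sort tasks by relative deadline (ascending):
  Task 3: deadline = 8
  Task 1: deadline = 14
  Task 2: deadline = 16
Priority order (highest first): [3, 1, 2]
Highest priority task = 3

3


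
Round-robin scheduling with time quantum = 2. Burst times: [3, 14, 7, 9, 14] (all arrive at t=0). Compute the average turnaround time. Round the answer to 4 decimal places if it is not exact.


Time quantum = 2
Execution trace:
  J1 runs 2 units, time = 2
  J2 runs 2 units, time = 4
  J3 runs 2 units, time = 6
  J4 runs 2 units, time = 8
  J5 runs 2 units, time = 10
  J1 runs 1 units, time = 11
  J2 runs 2 units, time = 13
  J3 runs 2 units, time = 15
  J4 runs 2 units, time = 17
  J5 runs 2 units, time = 19
  J2 runs 2 units, time = 21
  J3 runs 2 units, time = 23
  J4 runs 2 units, time = 25
  J5 runs 2 units, time = 27
  J2 runs 2 units, time = 29
  J3 runs 1 units, time = 30
  J4 runs 2 units, time = 32
  J5 runs 2 units, time = 34
  J2 runs 2 units, time = 36
  J4 runs 1 units, time = 37
  J5 runs 2 units, time = 39
  J2 runs 2 units, time = 41
  J5 runs 2 units, time = 43
  J2 runs 2 units, time = 45
  J5 runs 2 units, time = 47
Finish times: [11, 45, 30, 37, 47]
Average turnaround = 170/5 = 34.0

34.0


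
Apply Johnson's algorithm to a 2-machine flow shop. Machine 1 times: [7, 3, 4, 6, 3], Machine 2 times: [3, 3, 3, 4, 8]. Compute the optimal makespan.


Apply Johnson's rule:
  Group 1 (a <= b): [(2, 3, 3), (5, 3, 8)]
  Group 2 (a > b): [(4, 6, 4), (1, 7, 3), (3, 4, 3)]
Optimal job order: [2, 5, 4, 1, 3]
Schedule:
  Job 2: M1 done at 3, M2 done at 6
  Job 5: M1 done at 6, M2 done at 14
  Job 4: M1 done at 12, M2 done at 18
  Job 1: M1 done at 19, M2 done at 22
  Job 3: M1 done at 23, M2 done at 26
Makespan = 26

26


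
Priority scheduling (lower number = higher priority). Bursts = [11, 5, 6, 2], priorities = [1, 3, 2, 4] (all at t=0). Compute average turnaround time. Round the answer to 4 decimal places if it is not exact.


Sort by priority (ascending = highest first):
Order: [(1, 11), (2, 6), (3, 5), (4, 2)]
Completion times:
  Priority 1, burst=11, C=11
  Priority 2, burst=6, C=17
  Priority 3, burst=5, C=22
  Priority 4, burst=2, C=24
Average turnaround = 74/4 = 18.5

18.5


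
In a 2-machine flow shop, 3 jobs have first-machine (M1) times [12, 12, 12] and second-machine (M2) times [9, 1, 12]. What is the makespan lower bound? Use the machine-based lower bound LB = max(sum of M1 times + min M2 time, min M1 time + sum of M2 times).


LB1 = sum(M1 times) + min(M2 times) = 36 + 1 = 37
LB2 = min(M1 times) + sum(M2 times) = 12 + 22 = 34
Lower bound = max(LB1, LB2) = max(37, 34) = 37

37


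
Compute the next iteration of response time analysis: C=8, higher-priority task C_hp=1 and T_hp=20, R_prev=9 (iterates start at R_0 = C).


R_next = C + ceil(R_prev / T_hp) * C_hp
ceil(9 / 20) = ceil(0.45) = 1
Interference = 1 * 1 = 1
R_next = 8 + 1 = 9
R_next = R_prev, so the iteration has converged (response time = 9).

9


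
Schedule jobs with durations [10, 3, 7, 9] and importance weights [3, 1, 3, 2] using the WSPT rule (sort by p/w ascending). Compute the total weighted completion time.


Compute p/w ratios and sort ascending (WSPT): [(7, 3), (3, 1), (10, 3), (9, 2)]
Compute weighted completion times:
  Job (p=7,w=3): C=7, w*C=3*7=21
  Job (p=3,w=1): C=10, w*C=1*10=10
  Job (p=10,w=3): C=20, w*C=3*20=60
  Job (p=9,w=2): C=29, w*C=2*29=58
Total weighted completion time = 149

149


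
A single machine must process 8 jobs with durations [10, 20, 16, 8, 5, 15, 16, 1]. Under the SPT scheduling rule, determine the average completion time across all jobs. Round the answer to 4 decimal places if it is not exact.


Sort jobs by processing time (SPT order): [1, 5, 8, 10, 15, 16, 16, 20]
Compute completion times sequentially:
  Job 1: processing = 1, completes at 1
  Job 2: processing = 5, completes at 6
  Job 3: processing = 8, completes at 14
  Job 4: processing = 10, completes at 24
  Job 5: processing = 15, completes at 39
  Job 6: processing = 16, completes at 55
  Job 7: processing = 16, completes at 71
  Job 8: processing = 20, completes at 91
Sum of completion times = 301
Average completion time = 301/8 = 37.625

37.625


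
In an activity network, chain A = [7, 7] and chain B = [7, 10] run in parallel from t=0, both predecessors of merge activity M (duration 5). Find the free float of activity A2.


ES(A2) = sum of predecessors on chain A = 7
EF(A2) = ES + duration = 7 + 7 = 14
Successor of A2 is M. ES(M) = max(sum(A), sum(B)) = max(14, 17) = 17
Free float = ES(successor) - EF(current) = 17 - 14 = 3

3


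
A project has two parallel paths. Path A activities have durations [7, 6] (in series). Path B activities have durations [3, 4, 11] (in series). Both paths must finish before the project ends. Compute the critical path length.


Path A total = 7 + 6 = 13
Path B total = 3 + 4 + 11 = 18
Critical path = longest path = max(13, 18) = 18

18


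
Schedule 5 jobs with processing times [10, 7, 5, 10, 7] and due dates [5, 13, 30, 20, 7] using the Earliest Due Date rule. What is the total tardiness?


Sort by due date (EDD order): [(10, 5), (7, 7), (7, 13), (10, 20), (5, 30)]
Compute completion times and tardiness:
  Job 1: p=10, d=5, C=10, tardiness=max(0,10-5)=5
  Job 2: p=7, d=7, C=17, tardiness=max(0,17-7)=10
  Job 3: p=7, d=13, C=24, tardiness=max(0,24-13)=11
  Job 4: p=10, d=20, C=34, tardiness=max(0,34-20)=14
  Job 5: p=5, d=30, C=39, tardiness=max(0,39-30)=9
Total tardiness = 49

49


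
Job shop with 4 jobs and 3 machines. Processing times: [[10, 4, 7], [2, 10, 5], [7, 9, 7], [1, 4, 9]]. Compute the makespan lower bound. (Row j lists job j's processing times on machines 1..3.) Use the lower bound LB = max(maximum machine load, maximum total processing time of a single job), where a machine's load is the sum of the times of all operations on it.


Machine loads:
  Machine 1: 10 + 2 + 7 + 1 = 20
  Machine 2: 4 + 10 + 9 + 4 = 27
  Machine 3: 7 + 5 + 7 + 9 = 28
Max machine load = 28
Job totals:
  Job 1: 21
  Job 2: 17
  Job 3: 23
  Job 4: 14
Max job total = 23
Lower bound = max(28, 23) = 28

28


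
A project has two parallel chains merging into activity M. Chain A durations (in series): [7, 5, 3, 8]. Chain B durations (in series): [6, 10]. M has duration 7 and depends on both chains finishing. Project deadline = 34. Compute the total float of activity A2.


Forward pass: ES(A2) = sum of predecessors on chain A = 7
EF = ES + duration = 7 + 5 = 12
Backward pass: LF(M) = deadline = 34; LS(M) = 34 - 7 = 27
LF(A2) = LS(M) - sum(successors on chain A) = 27 - 11 = 16
LS = LF - duration = 16 - 5 = 11
Total float = LS - ES = 11 - 7 = 4

4


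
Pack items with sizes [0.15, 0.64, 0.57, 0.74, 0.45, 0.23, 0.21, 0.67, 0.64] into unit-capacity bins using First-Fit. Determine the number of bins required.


Place items sequentially using First-Fit:
  Item 0.15 -> new Bin 1
  Item 0.64 -> Bin 1 (now 0.79)
  Item 0.57 -> new Bin 2
  Item 0.74 -> new Bin 3
  Item 0.45 -> new Bin 4
  Item 0.23 -> Bin 2 (now 0.8)
  Item 0.21 -> Bin 1 (now 1.0)
  Item 0.67 -> new Bin 5
  Item 0.64 -> new Bin 6
Total bins used = 6

6


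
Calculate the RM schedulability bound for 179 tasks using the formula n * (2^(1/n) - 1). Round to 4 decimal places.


Compute 2^(1/179) = 1.0038798378
Subtract 1: 1.0038798378 - 1 = 0.0038798378
Multiply by n: 179 * 0.0038798378 = 0.6944909662
Round to 4 dp: 0.6945

0.6945


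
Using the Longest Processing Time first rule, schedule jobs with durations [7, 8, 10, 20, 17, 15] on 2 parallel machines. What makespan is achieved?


Sort jobs in decreasing order (LPT): [20, 17, 15, 10, 8, 7]
Assign each job to the least loaded machine:
  Machine 1: jobs [20, 10, 8], load = 38
  Machine 2: jobs [17, 15, 7], load = 39
Makespan = max load = 39

39


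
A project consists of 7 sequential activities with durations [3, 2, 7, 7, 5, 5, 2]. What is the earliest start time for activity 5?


Activity 5 starts after activities 1 through 4 complete.
Predecessor durations: [3, 2, 7, 7]
ES = 3 + 2 + 7 + 7 = 19

19


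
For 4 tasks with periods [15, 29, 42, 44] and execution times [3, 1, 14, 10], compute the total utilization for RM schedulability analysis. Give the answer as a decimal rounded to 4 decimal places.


Compute individual utilizations (exact fractions):
  Task 1: C/T = 3/15 = 1/5 (approx. 0.2)
  Task 2: C/T = 1/29 (approx. 0.0345)
  Task 3: C/T = 14/42 = 1/3 (approx. 0.3333)
  Task 4: C/T = 10/44 = 5/22 (approx. 0.2273)
Total utilization U = 1/5 + 1/29 + 1/3 + 5/22 = 7609/9570
Rounded to 4 decimal places: U = 0.7951
RM (Liu & Layland) bound for 4 tasks = 0.756828; compare with U = 7609/9570 (approx. 0.795089)
bound < U <= 1, so the RM sufficient condition is not met (inconclusive; an exact test such as response-time analysis is needed).

0.7951


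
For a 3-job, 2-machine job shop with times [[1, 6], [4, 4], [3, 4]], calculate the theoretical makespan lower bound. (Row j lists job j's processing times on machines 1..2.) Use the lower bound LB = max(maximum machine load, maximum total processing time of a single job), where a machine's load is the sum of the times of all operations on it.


Machine loads:
  Machine 1: 1 + 4 + 3 = 8
  Machine 2: 6 + 4 + 4 = 14
Max machine load = 14
Job totals:
  Job 1: 7
  Job 2: 8
  Job 3: 7
Max job total = 8
Lower bound = max(14, 8) = 14

14


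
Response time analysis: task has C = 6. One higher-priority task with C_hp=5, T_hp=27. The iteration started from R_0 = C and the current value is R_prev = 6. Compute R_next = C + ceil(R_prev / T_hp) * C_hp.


R_next = C + ceil(R_prev / T_hp) * C_hp
ceil(6 / 27) = ceil(0.2222) = 1
Interference = 1 * 5 = 5
R_next = 6 + 5 = 11

11


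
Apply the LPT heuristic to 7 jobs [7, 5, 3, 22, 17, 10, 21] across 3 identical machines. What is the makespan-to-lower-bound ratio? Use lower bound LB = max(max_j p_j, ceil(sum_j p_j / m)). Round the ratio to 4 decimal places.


LPT order: [22, 21, 17, 10, 7, 5, 3]
Machine loads after assignment: [30, 28, 27]
LPT makespan = 30
Lower bound = max(max_job, ceil(total/3)) = max(22, 29) = 29
Ratio = 30 / 29 = 1.0345

1.0345


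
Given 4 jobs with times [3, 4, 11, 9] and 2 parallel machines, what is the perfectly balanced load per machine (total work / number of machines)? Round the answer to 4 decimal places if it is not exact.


Total processing time = 3 + 4 + 11 + 9 = 27
Number of machines = 2
Ideal balanced load = 27 / 2 = 13.5

13.5


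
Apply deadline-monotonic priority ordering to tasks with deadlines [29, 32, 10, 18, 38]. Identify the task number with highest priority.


Sort tasks by relative deadline (ascending):
  Task 3: deadline = 10
  Task 4: deadline = 18
  Task 1: deadline = 29
  Task 2: deadline = 32
  Task 5: deadline = 38
Priority order (highest first): [3, 4, 1, 2, 5]
Highest priority task = 3

3


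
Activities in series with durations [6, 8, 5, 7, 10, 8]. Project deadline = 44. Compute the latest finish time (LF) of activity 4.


LF(activity 4) = deadline - sum of successor durations
Successors: activities 5 through 6 with durations [10, 8]
Sum of successor durations = 18
LF = 44 - 18 = 26

26


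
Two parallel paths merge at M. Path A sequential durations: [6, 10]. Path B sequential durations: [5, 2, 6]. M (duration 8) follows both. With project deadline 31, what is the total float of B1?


Forward pass: ES(B1) = sum of predecessors on chain B = 0
EF = ES + duration = 0 + 5 = 5
Backward pass: LF(M) = deadline = 31; LS(M) = 31 - 8 = 23
LF(B1) = LS(M) - sum(successors on chain B) = 23 - 8 = 15
LS = LF - duration = 15 - 5 = 10
Total float = LS - ES = 10 - 0 = 10

10


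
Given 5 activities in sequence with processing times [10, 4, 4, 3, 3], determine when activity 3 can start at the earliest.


Activity 3 starts after activities 1 through 2 complete.
Predecessor durations: [10, 4]
ES = 10 + 4 = 14

14


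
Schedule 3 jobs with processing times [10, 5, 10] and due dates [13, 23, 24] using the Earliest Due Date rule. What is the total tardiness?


Sort by due date (EDD order): [(10, 13), (5, 23), (10, 24)]
Compute completion times and tardiness:
  Job 1: p=10, d=13, C=10, tardiness=max(0,10-13)=0
  Job 2: p=5, d=23, C=15, tardiness=max(0,15-23)=0
  Job 3: p=10, d=24, C=25, tardiness=max(0,25-24)=1
Total tardiness = 1

1


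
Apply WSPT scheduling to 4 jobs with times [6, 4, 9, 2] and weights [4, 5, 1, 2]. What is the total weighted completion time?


Compute p/w ratios and sort ascending (WSPT): [(4, 5), (2, 2), (6, 4), (9, 1)]
Compute weighted completion times:
  Job (p=4,w=5): C=4, w*C=5*4=20
  Job (p=2,w=2): C=6, w*C=2*6=12
  Job (p=6,w=4): C=12, w*C=4*12=48
  Job (p=9,w=1): C=21, w*C=1*21=21
Total weighted completion time = 101

101


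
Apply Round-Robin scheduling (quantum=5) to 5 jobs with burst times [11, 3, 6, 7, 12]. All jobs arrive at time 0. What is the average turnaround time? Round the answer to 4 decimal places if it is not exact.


Time quantum = 5
Execution trace:
  J1 runs 5 units, time = 5
  J2 runs 3 units, time = 8
  J3 runs 5 units, time = 13
  J4 runs 5 units, time = 18
  J5 runs 5 units, time = 23
  J1 runs 5 units, time = 28
  J3 runs 1 units, time = 29
  J4 runs 2 units, time = 31
  J5 runs 5 units, time = 36
  J1 runs 1 units, time = 37
  J5 runs 2 units, time = 39
Finish times: [37, 8, 29, 31, 39]
Average turnaround = 144/5 = 28.8

28.8


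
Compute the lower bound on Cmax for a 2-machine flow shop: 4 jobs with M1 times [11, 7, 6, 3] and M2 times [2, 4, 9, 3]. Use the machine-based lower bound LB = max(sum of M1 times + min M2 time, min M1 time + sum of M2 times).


LB1 = sum(M1 times) + min(M2 times) = 27 + 2 = 29
LB2 = min(M1 times) + sum(M2 times) = 3 + 18 = 21
Lower bound = max(LB1, LB2) = max(29, 21) = 29

29


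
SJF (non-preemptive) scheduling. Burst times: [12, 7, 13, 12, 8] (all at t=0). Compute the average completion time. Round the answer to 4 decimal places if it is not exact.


SJF order (ascending): [7, 8, 12, 12, 13]
Completion times:
  Job 1: burst=7, C=7
  Job 2: burst=8, C=15
  Job 3: burst=12, C=27
  Job 4: burst=12, C=39
  Job 5: burst=13, C=52
Average completion = 140/5 = 28.0

28.0


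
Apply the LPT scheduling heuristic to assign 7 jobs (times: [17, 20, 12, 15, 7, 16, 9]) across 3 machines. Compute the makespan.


Sort jobs in decreasing order (LPT): [20, 17, 16, 15, 12, 9, 7]
Assign each job to the least loaded machine:
  Machine 1: jobs [20, 9, 7], load = 36
  Machine 2: jobs [17, 12], load = 29
  Machine 3: jobs [16, 15], load = 31
Makespan = max load = 36

36


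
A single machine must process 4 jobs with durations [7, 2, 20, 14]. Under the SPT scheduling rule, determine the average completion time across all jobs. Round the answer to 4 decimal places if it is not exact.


Sort jobs by processing time (SPT order): [2, 7, 14, 20]
Compute completion times sequentially:
  Job 1: processing = 2, completes at 2
  Job 2: processing = 7, completes at 9
  Job 3: processing = 14, completes at 23
  Job 4: processing = 20, completes at 43
Sum of completion times = 77
Average completion time = 77/4 = 19.25

19.25


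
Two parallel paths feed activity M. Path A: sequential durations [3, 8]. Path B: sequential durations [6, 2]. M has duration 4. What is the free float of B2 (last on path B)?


ES(B2) = sum of predecessors on chain B = 6
EF(B2) = ES + duration = 6 + 2 = 8
Successor of B2 is M. ES(M) = max(sum(A), sum(B)) = max(11, 8) = 11
Free float = ES(successor) - EF(current) = 11 - 8 = 3

3


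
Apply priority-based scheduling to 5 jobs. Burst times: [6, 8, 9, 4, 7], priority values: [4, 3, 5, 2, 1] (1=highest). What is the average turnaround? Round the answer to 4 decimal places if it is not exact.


Sort by priority (ascending = highest first):
Order: [(1, 7), (2, 4), (3, 8), (4, 6), (5, 9)]
Completion times:
  Priority 1, burst=7, C=7
  Priority 2, burst=4, C=11
  Priority 3, burst=8, C=19
  Priority 4, burst=6, C=25
  Priority 5, burst=9, C=34
Average turnaround = 96/5 = 19.2

19.2


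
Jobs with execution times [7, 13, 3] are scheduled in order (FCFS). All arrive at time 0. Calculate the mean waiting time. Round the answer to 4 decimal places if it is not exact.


FCFS order (as given): [7, 13, 3]
Waiting times:
  Job 1: wait = 0
  Job 2: wait = 7
  Job 3: wait = 20
Sum of waiting times = 27
Average waiting time = 27/3 = 9.0

9.0


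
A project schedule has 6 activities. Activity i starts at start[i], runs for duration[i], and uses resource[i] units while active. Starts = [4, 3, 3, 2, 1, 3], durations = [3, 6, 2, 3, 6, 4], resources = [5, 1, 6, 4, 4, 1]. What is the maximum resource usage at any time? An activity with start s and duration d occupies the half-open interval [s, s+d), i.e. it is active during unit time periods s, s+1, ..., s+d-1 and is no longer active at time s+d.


Each activity i is active on [start_i, start_i + duration_i).
Compute total resource usage per time slot:
  t=0: active resources = [], total = 0
  t=1: active resources = [4], total = 4
  t=2: active resources = [4, 4], total = 8
  t=3: active resources = [1, 6, 4, 4, 1], total = 16
  t=4: active resources = [5, 1, 6, 4, 4, 1], total = 21
  t=5: active resources = [5, 1, 4, 1], total = 11
  t=6: active resources = [5, 1, 4, 1], total = 11
  t=7: active resources = [1], total = 1
  t=8: active resources = [1], total = 1
Peak resource demand = 21

21


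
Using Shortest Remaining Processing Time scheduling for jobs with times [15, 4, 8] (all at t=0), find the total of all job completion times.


Since all jobs arrive at t=0, SRPT equals SPT ordering.
SPT order: [4, 8, 15]
Completion times:
  Job 1: p=4, C=4
  Job 2: p=8, C=12
  Job 3: p=15, C=27
Total completion time = 4 + 12 + 27 = 43

43


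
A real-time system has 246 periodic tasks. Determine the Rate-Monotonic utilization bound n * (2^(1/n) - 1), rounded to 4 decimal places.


Compute 2^(1/246) = 1.0028216448
Subtract 1: 1.0028216448 - 1 = 0.0028216448
Multiply by n: 246 * 0.0028216448 = 0.6941246208
Round to 4 dp: 0.6941

0.6941


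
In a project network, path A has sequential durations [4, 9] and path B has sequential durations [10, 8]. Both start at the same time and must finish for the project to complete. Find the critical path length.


Path A total = 4 + 9 = 13
Path B total = 10 + 8 = 18
Critical path = longest path = max(13, 18) = 18

18
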